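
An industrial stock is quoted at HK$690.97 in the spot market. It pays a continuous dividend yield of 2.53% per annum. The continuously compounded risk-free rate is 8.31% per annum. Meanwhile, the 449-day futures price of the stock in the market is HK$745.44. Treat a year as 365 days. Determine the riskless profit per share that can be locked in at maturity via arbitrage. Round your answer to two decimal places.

Fair futures: F* = S·e^(carry·T), with carry = (r − q) = 0.0831 − 0.0253 = 0.0578
F* = 690.97 · e^(0.0578 × 449/365) = 690.97 · e^0.071102 = 690.97 × 1.073691 = HK$741.8883
Market HK$745.44 > fair HK$741.8883: forward overpriced → cash-and-carry (buy spot, short the forward).
At maturity, profit = |F_mkt − F*| = |745.44 − 741.8883| = HK$3.55 per share

HK$3.55 per share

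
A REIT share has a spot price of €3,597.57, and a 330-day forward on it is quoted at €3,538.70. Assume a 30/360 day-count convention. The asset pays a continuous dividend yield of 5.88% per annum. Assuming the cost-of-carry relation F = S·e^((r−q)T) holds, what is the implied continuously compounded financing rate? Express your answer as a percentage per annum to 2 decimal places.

From F = S·e^((r−q)T): (r − q) = ln(F/S)/T
ln(3538.70/3597.57) = ln(0.983636) = -0.016499
(r − q) = -0.016499 / (330/360) = -0.017999
r = ln(F/S)/T + q = -0.017999 + 0.0588 = 0.040801
r = 4.08%

4.08%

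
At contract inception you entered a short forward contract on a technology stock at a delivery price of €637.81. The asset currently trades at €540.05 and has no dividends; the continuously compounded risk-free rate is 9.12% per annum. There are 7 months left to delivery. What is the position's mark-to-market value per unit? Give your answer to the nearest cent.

€64.72

Current fair forward for the remaining 7 months: F = S·e^(r·T), r = 0.0912
F = 540.05 · e^(0.0912 × 7/12) = 540.05 × 1.054641 = 569.5589
Value of long forward = (F − K)·e^(−rT) = (569.5589 − 637.81) · e^(−0.0912·7/12)
= -68.2511 × 0.948190 = -64.72
Short position value = −(long value) = €64.72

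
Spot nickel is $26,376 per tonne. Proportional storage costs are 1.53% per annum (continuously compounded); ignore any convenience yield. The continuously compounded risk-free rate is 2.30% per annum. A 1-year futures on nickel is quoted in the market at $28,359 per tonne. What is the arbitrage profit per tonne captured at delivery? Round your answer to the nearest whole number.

$953 per tonne

Fair futures: F* = S·e^(carry·T), with carry = (r + u) = 0.0230 + 0.0153 = 0.0383
F* = 26376 · e^(0.0383 × 1) = 26376 · e^0.038300 = 26376 × 1.039043 = $27405.7982
Market $28359 > fair $27405.7982: forward overpriced → cash-and-carry (buy spot, short the forward).
At maturity, profit = |F_mkt − F*| = |28359 − 27405.7982| = $953 per tonne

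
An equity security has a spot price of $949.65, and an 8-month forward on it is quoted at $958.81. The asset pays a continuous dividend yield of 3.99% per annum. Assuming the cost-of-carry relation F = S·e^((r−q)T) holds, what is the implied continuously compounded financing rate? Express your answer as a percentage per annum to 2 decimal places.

From F = S·e^((r−q)T): (r − q) = ln(F/S)/T
ln(958.81/949.65) = ln(1.009646) = 0.009600
(r − q) = 0.009600 / (8/12) = 0.014400
r = ln(F/S)/T + q = 0.014400 + 0.0399 = 0.054300
r = 5.43%

5.43%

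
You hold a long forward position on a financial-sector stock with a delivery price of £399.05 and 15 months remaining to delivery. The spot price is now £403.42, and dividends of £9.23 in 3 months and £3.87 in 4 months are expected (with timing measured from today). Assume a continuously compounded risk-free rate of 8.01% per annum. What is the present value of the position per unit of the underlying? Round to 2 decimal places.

PV(remaining dividends) I = 9.23·e^(−0.0801·3/12) + 3.87·e^(−0.0801·4/12) = 12.8150
Current forward F = (S − I)·e^(rT) = (403.42 − 12.8150)·e^(0.0801·15/12) = 390.6050 × 1.105309 = 431.7392
Value (long) = (F − K)·e^(−rT) = (431.7392 − 399.05) × 0.904724 = 29.5747
Value = £29.57

£29.57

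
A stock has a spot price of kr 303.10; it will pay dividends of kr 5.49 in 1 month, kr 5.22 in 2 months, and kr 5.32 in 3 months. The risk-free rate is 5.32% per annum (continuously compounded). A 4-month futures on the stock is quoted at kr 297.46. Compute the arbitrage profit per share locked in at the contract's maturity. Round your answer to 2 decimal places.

PV(dividends) I = 5.49·e^(−0.0532·1/12) + 5.22·e^(−0.0532·2/12) + 5.32·e^(−0.0532·3/12) = 15.8893
Fair futures F* = (S − I)·e^(rT) = (303.10 − 15.8893)·e^0.017733 = 287.2107 × 1.017891 = 292.3492
Market kr 297.46 > fair 292.3492: forward overpriced → cash-and-carry (borrow at r, buy the stock and collect the dividends, short the forward).
Profit at T = |F_mkt − F*| = |297.46 − 292.3492| = kr 5.11 per share

kr 5.11 per share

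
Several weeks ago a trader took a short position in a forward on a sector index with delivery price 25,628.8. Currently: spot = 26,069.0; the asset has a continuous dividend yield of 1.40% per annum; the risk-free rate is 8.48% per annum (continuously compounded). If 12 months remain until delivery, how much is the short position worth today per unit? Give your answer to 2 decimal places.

-2161.50

Current fair forward for the remaining 12 months: F = S·e^((r − q)·T), (r − q) = 0.0848 − 0.0140 = 0.0708
F = 26069.0 · e^(0.0708 × 12/12) = 26069.0 × 1.07336653 = 27981.5921
Value of long forward = (F − K)·e^(−rT) = (27981.5921 − 25628.8) · e^(−0.0848·12/12)
= 2352.7921 × 0.91869601 = 2161.50
Short position value = −(long value) = -2161.50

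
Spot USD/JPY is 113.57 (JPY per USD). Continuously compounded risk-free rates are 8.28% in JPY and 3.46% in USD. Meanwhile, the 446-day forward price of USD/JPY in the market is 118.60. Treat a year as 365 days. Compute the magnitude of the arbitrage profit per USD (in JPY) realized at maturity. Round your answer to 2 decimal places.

1.86 per USD (in JPY)

Fair forward: F* = S·e^(carry·T), with carry = (r_JPY − r_USD) = 0.0828 − 0.0346 = 0.0482
F* = 113.57 · e^(0.0482 × 446/365) = 113.57 · e^0.058896 = 113.57 × 1.060665 = 120.4597
Market 118.60 < fair 120.4597: forward underpriced → reverse cash-and-carry (short spot, go long the forward).
At maturity, profit = |F_mkt − F*| = |118.60 − 120.4597| = 1.86 per USD (in JPY)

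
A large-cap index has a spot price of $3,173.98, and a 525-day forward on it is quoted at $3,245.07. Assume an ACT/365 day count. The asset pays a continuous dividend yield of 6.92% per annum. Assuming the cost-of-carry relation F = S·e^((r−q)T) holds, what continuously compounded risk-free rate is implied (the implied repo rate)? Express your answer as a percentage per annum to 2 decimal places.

From F = S·e^((r−q)T): (r − q) = ln(F/S)/T
ln(3245.07/3173.98) = ln(1.022398) = 0.022151
(r − q) = 0.022151 / (525/365) = 0.015400
r = ln(F/S)/T + q = 0.015400 + 0.0692 = 0.084600
r = 8.46%

8.46%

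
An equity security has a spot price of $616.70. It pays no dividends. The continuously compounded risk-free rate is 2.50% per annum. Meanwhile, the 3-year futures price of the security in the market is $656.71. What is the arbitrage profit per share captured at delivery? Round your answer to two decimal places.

$8.02 per share

Fair futures: F* = S·e^(carry·T), with carry = r = 0.0250
F* = 616.70 · e^(0.0250 × 3) = 616.70 · e^0.075000 = 616.70 × 1.077884 = $664.7311
Market $656.71 < fair $664.7311: forward underpriced → reverse cash-and-carry (short spot, go long the forward).
At maturity, profit = |F_mkt − F*| = |656.71 − 664.7311| = $8.02 per share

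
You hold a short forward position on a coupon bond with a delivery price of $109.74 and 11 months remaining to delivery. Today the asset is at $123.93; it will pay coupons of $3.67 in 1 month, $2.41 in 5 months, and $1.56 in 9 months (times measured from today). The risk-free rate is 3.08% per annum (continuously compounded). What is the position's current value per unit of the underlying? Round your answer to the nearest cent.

PV(remaining coupons) I = 3.67·e^(−0.0308·1/12) + 2.41·e^(−0.0308·5/12) + 1.56·e^(−0.0308·9/12) = 7.5642
Current forward F = (S − I)·e^(rT) = (123.93 − 7.5642)·e^(0.0308·11/12) = 116.3658 × 1.028636 = 119.6981
Value (long) = (F − K)·e^(−rT) = (119.6981 − 109.74) × 0.972162 = 9.6809
Short position value = −(long value) = -$9.68

-$9.68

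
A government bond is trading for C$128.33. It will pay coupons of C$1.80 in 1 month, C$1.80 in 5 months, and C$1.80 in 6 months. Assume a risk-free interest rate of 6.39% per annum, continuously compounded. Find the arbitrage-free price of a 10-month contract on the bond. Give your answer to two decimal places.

C$129.77

PV(coupons) I = 1.80·e^(−0.0639·1/12) + 1.80·e^(−0.0639·5/12) + 1.80·e^(−0.0639·6/12)
I = 1.7904 + 1.7527 + 1.7434 = 5.2865
F = (S − I)·e^(rT) = (128.33 − 5.2865) · e^(0.0639·10/12)
= 123.0435 · e^0.053250 = 123.0435 × 1.054693 = C$129.77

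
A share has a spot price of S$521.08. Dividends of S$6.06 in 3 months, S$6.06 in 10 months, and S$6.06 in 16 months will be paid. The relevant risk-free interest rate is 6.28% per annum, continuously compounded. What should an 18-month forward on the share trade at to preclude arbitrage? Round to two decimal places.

PV(dividends) I = 6.06·e^(−0.0628·3/12) + 6.06·e^(−0.0628·10/12) + 6.06·e^(−0.0628·16/12)
I = 5.9656 + 5.7510 + 5.5732 = 17.2898
F = (S − I)·e^(rT) = (521.08 − 17.2898) · e^(0.0628·18/12)
= 503.7902 · e^0.094200 = 503.7902 × 1.098779 = S$553.55

S$553.55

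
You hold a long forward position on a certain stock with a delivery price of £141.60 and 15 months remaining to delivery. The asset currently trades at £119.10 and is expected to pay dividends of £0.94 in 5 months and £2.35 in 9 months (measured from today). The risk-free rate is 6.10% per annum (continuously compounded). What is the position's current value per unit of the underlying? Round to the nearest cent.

-£15.27

PV(remaining dividends) I = 0.94·e^(−0.0610·5/12) + 2.35·e^(−0.0610·9/12) = 3.1613
Current forward F = (S − I)·e^(rT) = (119.10 − 3.1613)·e^(0.0610·15/12) = 115.9387 × 1.079232 = 125.1248
Value (long) = (F − K)·e^(−rT) = (125.1248 − 141.60) × 0.926585 = -15.2657
Value = -£15.27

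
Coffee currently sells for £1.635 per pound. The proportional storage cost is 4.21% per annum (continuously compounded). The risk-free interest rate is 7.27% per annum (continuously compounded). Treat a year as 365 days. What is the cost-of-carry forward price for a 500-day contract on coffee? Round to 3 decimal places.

Net carry = r + u − y = 0.0727 + 0.0421 − 0.0000 = 0.1148
F = S·e^((r+u−y)T) = 1.635 · e^(0.1148 × 500/365) = 1.635 · e^0.157260
= 1.635 × 1.170300 = £1.913 per pound

£1.913 per pound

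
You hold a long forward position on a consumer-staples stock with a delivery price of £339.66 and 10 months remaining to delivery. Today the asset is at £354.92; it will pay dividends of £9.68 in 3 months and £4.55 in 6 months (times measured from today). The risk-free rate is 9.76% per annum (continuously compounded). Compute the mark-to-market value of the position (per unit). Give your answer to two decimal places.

PV(remaining dividends) I = 9.68·e^(−0.0976·3/12) + 4.55·e^(−0.0976·6/12) = 13.7800
Current forward F = (S − I)·e^(rT) = (354.92 − 13.7800)·e^(0.0976·10/12) = 341.1400 × 1.084732 = 370.0455
Value (long) = (F − K)·e^(−rT) = (370.0455 − 339.66) × 0.921886 = 28.0120
Value = £28.01

£28.01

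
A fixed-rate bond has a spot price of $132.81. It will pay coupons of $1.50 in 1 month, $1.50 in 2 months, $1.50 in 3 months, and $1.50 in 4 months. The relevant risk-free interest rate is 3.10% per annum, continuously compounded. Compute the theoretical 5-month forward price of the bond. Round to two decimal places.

$128.50

PV(coupons) I = 1.50·e^(−0.0310·1/12) + 1.50·e^(−0.0310·2/12) + 1.50·e^(−0.0310·3/12) + 1.50·e^(−0.0310·4/12)
I = 1.4961 + 1.4923 + 1.4884 + 1.4846 = 5.9614
F = (S − I)·e^(rT) = (132.81 − 5.9614) · e^(0.0310·5/12)
= 126.8486 · e^0.012917 = 126.8486 × 1.013001 = $128.50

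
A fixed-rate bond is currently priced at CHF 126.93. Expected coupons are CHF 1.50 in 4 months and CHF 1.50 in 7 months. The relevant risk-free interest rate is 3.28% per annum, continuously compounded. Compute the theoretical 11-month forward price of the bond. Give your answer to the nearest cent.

PV(coupons) I = 1.50·e^(−0.0328·4/12) + 1.50·e^(−0.0328·7/12)
I = 1.4837 + 1.4716 = 2.9553
F = (S − I)·e^(rT) = (126.93 − 2.9553) · e^(0.0328·11/12)
= 123.9747 · e^0.030067 = 123.9747 × 1.030524 = CHF 127.76

CHF 127.76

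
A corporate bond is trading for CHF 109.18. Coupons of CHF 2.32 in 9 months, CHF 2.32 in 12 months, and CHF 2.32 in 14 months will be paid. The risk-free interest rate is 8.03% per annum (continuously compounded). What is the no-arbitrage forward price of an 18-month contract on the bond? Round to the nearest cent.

PV(coupons) I = 2.32·e^(−0.0803·9/12) + 2.32·e^(−0.0803·12/12) + 2.32·e^(−0.0803·14/12)
I = 2.1844 + 2.1410 + 2.1125 = 6.4379
F = (S − I)·e^(rT) = (109.18 − 6.4379) · e^(0.0803·18/12)
= 102.7421 · e^0.120450 = 102.7421 × 1.128004 = CHF 115.89

CHF 115.89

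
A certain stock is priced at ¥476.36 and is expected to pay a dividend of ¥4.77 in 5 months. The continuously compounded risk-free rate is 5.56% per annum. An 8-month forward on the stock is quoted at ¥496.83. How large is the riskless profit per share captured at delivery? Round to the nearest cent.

¥7.32 per share

PV(dividends) I = 4.77·e^(−0.0556·5/12) = 4.6608
Fair forward F* = (S − I)·e^(rT) = (476.36 − 4.6608)·e^0.037067 = 471.6992 × 1.037763 = 489.5120
Market ¥496.83 > fair 489.5120: forward overpriced → cash-and-carry (borrow at r, buy the stock and collect the dividends, short the forward).
Profit at T = |F_mkt − F*| = |496.83 − 489.5120| = ¥7.32 per share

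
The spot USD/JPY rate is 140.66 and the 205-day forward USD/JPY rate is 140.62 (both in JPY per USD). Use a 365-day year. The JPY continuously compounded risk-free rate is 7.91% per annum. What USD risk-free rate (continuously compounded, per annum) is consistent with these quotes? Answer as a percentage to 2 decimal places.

F = S·e^((r_JPY − r_USD)T) ⇒ r_USD = r_JPY − ln(F/S)/T
ln(140.62/140.66) = -0.000284; /(205/365) = -0.000506
r_USD = 0.0791 + 0.000506 = 0.079606
r_USD = 7.96%

7.96%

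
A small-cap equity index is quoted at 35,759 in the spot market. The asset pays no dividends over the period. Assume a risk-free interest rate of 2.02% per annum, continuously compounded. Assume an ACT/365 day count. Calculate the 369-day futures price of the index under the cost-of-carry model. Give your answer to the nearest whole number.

F = S·e^(rT) = 35759 · e^(0.0202 × 369/365)
= 35759 · e^0.020421 = 35759 × 1.020631
F = 36,497

36,497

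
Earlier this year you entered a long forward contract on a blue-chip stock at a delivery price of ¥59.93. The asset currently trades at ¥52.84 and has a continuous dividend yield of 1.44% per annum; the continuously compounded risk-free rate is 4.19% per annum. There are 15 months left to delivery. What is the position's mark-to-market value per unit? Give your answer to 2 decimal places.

Current fair forward for the remaining 15 months: F = S·e^((r − q)·T), (r − q) = 0.0419 − 0.0144 = 0.0275
F = 52.84 · e^(0.0275 × 15/12) = 52.84 × 1.034973 = 54.6880
Value of long forward = (F − K)·e^(−rT) = (54.6880 − 59.93) · e^(−0.0419·15/12)
= -5.2420 × 0.948973 = -4.97

-¥4.97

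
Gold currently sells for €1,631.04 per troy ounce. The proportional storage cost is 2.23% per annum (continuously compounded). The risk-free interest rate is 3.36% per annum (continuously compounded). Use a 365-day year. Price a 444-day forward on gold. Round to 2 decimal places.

Net carry = r + u − y = 0.0336 + 0.0223 − 0.0000 = 0.0559
F = S·e^((r+u−y)T) = 1631.04 · e^(0.0559 × 444/365) = 1631.04 · e^0.06799890
= 1631.04 × 1.07036413 = €1,745.81 per troy ounce

€1,745.81 per troy ounce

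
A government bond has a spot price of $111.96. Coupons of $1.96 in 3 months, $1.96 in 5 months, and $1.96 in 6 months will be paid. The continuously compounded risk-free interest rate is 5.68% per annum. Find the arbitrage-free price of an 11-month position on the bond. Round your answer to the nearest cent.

PV(coupons) I = 1.96·e^(−0.0568·3/12) + 1.96·e^(−0.0568·5/12) + 1.96·e^(−0.0568·6/12)
I = 1.9324 + 1.9142 + 1.9051 = 5.7517
F = (S − I)·e^(rT) = (111.96 − 5.7517) · e^(0.0568·11/12)
= 106.2083 · e^0.052067 = 106.2083 × 1.053446 = $111.88

$111.88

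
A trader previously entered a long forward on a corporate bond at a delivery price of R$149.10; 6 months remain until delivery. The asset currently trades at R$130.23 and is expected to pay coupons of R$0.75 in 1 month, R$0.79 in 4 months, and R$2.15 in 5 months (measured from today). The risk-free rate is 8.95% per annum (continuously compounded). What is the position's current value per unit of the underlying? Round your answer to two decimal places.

PV(remaining coupons) I = 0.75·e^(−0.0895·1/12) + 0.79·e^(−0.0895·4/12) + 2.15·e^(−0.0895·5/12) = 3.5825
Current forward F = (S − I)·e^(rT) = (130.23 − 3.5825)·e^(0.0895·6/12) = 126.6475 × 1.045766 = 132.4436
Value (long) = (F − K)·e^(−rT) = (132.4436 − 149.10) × 0.956237 = -15.9275
Value = -R$15.93

-R$15.93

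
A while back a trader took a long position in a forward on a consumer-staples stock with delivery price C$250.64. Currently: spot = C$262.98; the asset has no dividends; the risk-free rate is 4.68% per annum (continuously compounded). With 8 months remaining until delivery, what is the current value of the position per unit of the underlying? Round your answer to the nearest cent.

Current fair forward for the remaining 8 months: F = S·e^(r·T), r = 0.0468
F = 262.98 · e^(0.0468 × 8/12) = 262.98 × 1.031692 = 271.3144
Value of long forward = (F − K)·e^(−rT) = (271.3144 − 250.64) · e^(−0.0468·8/12)
= 20.6744 × 0.969282 = 20.04

C$20.04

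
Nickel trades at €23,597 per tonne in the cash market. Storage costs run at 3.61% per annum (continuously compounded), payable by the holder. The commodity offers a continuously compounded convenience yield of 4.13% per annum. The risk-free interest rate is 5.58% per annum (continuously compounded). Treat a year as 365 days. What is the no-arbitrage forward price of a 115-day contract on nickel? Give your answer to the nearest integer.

Net carry = r + u − y = 0.0558 + 0.0361 − 0.0413 = 0.0506
F = S·e^((r+u−y)T) = 23597 · e^(0.0506 × 115/365) = 23597 · e^0.015942
= 23597 × 1.016070 = €23,976 per tonne

€23,976 per tonne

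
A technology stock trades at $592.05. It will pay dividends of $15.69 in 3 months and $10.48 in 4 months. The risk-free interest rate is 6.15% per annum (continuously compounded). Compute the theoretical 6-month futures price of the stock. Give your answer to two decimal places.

$584.02

PV(dividends) I = 15.69·e^(−0.0615·3/12) + 10.48·e^(−0.0615·4/12)
I = 15.4506 + 10.2673 = 25.7179
F = (S − I)·e^(rT) = (592.05 − 25.7179) · e^(0.0615·6/12)
= 566.3321 · e^0.030750 = 566.3321 × 1.031228 = $584.02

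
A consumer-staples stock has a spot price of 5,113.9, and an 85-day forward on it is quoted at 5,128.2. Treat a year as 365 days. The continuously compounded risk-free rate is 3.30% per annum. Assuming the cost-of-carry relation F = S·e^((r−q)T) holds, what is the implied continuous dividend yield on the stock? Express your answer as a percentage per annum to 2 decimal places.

2.10%

From F = S·e^((r−q)T): (r − q) = ln(F/S)/T
ln(5128.2/5113.9) = ln(1.002796) = 0.002792
(r − q) = 0.002792 / (85/365) = 0.011989
q = r − ln(F/S)/T = 0.0330 − 0.011989 = 0.021011
q = 2.10%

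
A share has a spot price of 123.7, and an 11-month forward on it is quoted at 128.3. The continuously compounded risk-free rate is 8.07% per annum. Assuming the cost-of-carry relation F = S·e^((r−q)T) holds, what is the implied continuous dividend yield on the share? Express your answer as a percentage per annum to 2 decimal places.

4.09%

From F = S·e^((r−q)T): (r − q) = ln(F/S)/T
ln(128.3/123.7) = ln(1.037187) = 0.036512
(r − q) = 0.036512 / (11/12) = 0.039831
q = r − ln(F/S)/T = 0.0807 − 0.039831 = 0.040869
q = 4.09%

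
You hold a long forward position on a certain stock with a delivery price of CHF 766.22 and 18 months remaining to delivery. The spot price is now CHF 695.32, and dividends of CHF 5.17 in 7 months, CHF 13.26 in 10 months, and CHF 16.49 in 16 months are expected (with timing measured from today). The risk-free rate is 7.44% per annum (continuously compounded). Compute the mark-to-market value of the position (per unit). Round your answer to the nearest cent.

-CHF 22.33

PV(remaining dividends) I = 5.17·e^(−0.0744·7/12) + 13.26·e^(−0.0744·10/12) + 16.49·e^(−0.0744·16/12) = 32.3460
Current forward F = (S − I)·e^(rT) = (695.32 − 32.3460)·e^(0.0744·18/12) = 662.9740 × 1.118066 = 741.2487
Value (long) = (F − K)·e^(−rT) = (741.2487 − 766.22) × 0.894402 = -22.3344
Value = -CHF 22.33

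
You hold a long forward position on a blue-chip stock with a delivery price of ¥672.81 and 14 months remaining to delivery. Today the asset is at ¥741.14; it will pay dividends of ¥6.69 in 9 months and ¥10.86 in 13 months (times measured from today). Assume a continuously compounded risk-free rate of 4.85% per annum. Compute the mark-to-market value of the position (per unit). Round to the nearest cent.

¥88.59

PV(remaining dividends) I = 6.69·e^(−0.0485·9/12) + 10.86·e^(−0.0485·13/12) = 16.7552
Current forward F = (S − I)·e^(rT) = (741.14 − 16.7552)·e^(0.0485·14/12) = 724.3848 × 1.058215 = 766.5549
Value (long) = (F − K)·e^(−rT) = (766.5549 − 672.81) × 0.944988 = 88.5878
Value = ¥88.59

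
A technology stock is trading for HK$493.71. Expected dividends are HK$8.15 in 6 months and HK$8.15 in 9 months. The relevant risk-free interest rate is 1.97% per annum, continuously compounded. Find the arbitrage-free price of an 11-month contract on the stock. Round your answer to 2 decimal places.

PV(dividends) I = 8.15·e^(−0.0197·6/12) + 8.15·e^(−0.0197·9/12)
I = 8.0701 + 8.0305 = 16.1006
F = (S − I)·e^(rT) = (493.71 − 16.1006) · e^(0.0197·11/12)
= 477.6094 · e^0.018058 = 477.6094 × 1.018222 = HK$486.31

HK$486.31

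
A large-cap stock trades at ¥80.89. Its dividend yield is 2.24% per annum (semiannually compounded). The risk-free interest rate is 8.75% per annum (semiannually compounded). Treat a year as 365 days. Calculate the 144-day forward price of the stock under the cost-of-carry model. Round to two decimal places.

¥82.94

F = S · (1+r/2)^(2T) / (1+q/2)^(2T)
= 80.89 × 1.034364 / 1.008827 = 80.89 × 1.025314
F = ¥82.94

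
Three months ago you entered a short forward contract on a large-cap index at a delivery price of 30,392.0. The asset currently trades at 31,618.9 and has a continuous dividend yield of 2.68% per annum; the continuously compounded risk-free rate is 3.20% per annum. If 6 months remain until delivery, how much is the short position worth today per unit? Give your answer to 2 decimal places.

Current fair forward for the remaining 6 months: F = S·e^((r − q)·T), (r − q) = 0.0320 − 0.0268 = 0.0052
F = 31618.9 · e^(0.0052 × 6/12) = 31618.9 × 1.00260338 = 31701.2160
Value of long forward = (F − K)·e^(−rT) = (31701.2160 − 30392.0) · e^(−0.0320·6/12)
= 1309.2160 × 0.98412732 = 1288.44
Short position value = −(long value) = -1288.44

-1288.44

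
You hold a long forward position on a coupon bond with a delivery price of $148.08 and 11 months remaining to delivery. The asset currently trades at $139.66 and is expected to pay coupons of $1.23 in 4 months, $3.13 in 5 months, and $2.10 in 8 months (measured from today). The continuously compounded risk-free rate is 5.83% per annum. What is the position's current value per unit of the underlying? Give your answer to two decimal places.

-$7.00

PV(remaining coupons) I = 1.23·e^(−0.0583·4/12) + 3.13·e^(−0.0583·5/12) + 2.10·e^(−0.0583·8/12) = 6.2812
Current forward F = (S − I)·e^(rT) = (139.66 − 6.2812)·e^(0.0583·11/12) = 133.3788 × 1.054895 = 140.7006
Value (long) = (F − K)·e^(−rT) = (140.7006 − 148.08) × 0.947961 = -6.9954
Value = -$7.00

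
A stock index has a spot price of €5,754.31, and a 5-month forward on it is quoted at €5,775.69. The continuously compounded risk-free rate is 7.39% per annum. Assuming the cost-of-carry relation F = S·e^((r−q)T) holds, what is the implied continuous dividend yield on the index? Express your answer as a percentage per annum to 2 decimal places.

6.50%

From F = S·e^((r−q)T): (r − q) = ln(F/S)/T
ln(5775.69/5754.31) = ln(1.003715) = 0.003708
(r − q) = 0.003708 / (5/12) = 0.008899
q = r − ln(F/S)/T = 0.0739 − 0.008899 = 0.065001
q = 6.50%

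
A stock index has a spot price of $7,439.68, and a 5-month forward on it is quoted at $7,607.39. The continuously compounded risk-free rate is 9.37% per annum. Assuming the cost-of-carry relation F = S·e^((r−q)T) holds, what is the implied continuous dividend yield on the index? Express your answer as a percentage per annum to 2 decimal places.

4.02%

From F = S·e^((r−q)T): (r − q) = ln(F/S)/T
ln(7607.39/7439.68) = ln(1.022543) = 0.022293
(r − q) = 0.022293 / (5/12) = 0.053503
q = r − ln(F/S)/T = 0.0937 − 0.053503 = 0.040197
q = 4.02%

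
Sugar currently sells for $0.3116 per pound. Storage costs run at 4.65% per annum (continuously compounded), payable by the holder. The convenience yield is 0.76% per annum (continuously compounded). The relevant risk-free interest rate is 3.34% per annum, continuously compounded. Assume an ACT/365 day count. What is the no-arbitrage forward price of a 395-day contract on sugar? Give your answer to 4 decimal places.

Net carry = r + u − y = 0.0334 + 0.0465 − 0.0076 = 0.0723
F = S·e^((r+u−y)T) = 0.3116 · e^(0.0723 × 395/365) = 0.3116 · e^0.078242
= 0.3116 × 1.081384 = $0.3370 per pound

$0.3370 per pound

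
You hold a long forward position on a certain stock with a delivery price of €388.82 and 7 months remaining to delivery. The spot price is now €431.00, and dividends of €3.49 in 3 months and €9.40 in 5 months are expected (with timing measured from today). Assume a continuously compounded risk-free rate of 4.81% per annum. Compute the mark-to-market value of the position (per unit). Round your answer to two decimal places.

PV(remaining dividends) I = 3.49·e^(−0.0481·3/12) + 9.40·e^(−0.0481·5/12) = 12.6618
Current forward F = (S − I)·e^(rT) = (431.00 − 12.6618)·e^(0.0481·7/12) = 418.3382 × 1.028456 = 430.2424
Value (long) = (F − K)·e^(−rT) = (430.2424 − 388.82) × 0.972332 = 40.2763
Value = €40.28

€40.28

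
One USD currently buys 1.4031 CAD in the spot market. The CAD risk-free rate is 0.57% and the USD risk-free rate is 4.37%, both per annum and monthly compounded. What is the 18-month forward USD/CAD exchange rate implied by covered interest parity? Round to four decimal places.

By covered interest parity, F = S · (1+r_CAD/12)^(12T) / (1+r_USD/12)^(12T)
= 1.4031 × 1.008585 / 1.067619 = 1.4031 × 0.944705
F = 1.3255 CAD per USD

1.3255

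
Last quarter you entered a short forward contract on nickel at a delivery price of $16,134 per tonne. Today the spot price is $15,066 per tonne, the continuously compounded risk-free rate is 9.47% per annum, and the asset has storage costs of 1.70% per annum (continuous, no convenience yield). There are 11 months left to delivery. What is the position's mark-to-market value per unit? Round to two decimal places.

-$510.11 per tonne

Current fair forward for the remaining 11 months: F = S·e^((r + u)·T), (r + u) = 0.0947 + 0.0170 = 0.1117
F = 15066 · e^(0.1117 × 11/12) = 15066 × 1.10781728 = 16690.3751
Value of long forward = (F − K)·e^(−rT) = (16690.3751 − 16134) · e^(−0.0947·11/12)
= 556.3751 × 0.91685281 = 510.11
Short position value = −(long value) = -$510.11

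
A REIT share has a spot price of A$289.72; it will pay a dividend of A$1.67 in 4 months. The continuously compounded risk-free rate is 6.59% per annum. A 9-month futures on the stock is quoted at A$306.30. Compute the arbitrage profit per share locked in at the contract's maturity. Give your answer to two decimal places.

A$3.62 per share

PV(dividends) I = 1.67·e^(−0.0659·4/12) = 1.6337
Fair futures F* = (S − I)·e^(rT) = (289.72 − 1.6337)·e^0.049425 = 288.0863 × 1.050667 = 302.6828
Market A$306.30 > fair 302.6828: forward overpriced → cash-and-carry (borrow at r, buy the stock and collect the dividends, short the forward).
Profit at T = |F_mkt − F*| = |306.30 − 302.6828| = A$3.62 per share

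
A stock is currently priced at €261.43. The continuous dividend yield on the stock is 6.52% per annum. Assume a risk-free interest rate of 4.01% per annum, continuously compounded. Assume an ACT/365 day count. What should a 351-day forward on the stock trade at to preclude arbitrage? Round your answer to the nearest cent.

€255.20

F = S·e^((r − q)T) = 261.43 · e^((0.0401 − 0.0652) × 351/365)
= 261.43 · e^-0.024137 = 261.43 × 0.976152
F = €255.20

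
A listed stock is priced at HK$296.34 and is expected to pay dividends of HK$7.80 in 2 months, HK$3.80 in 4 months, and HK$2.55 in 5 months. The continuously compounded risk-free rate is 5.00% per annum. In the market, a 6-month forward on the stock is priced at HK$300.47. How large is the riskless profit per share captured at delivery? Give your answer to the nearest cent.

PV(dividends) I = 7.80·e^(−0.0500·2/12) + 3.80·e^(−0.0500·4/12) + 2.55·e^(−0.0500·5/12) = 13.9699
Fair forward F* = (S − I)·e^(rT) = (296.34 − 13.9699)·e^0.025000 = 282.3701 × 1.025315 = 289.5183
Market HK$300.47 > fair 289.5183: forward overpriced → cash-and-carry (borrow at r, buy the stock and collect the dividends, short the forward).
Profit at T = |F_mkt − F*| = |300.47 − 289.5183| = HK$10.95 per share

HK$10.95 per share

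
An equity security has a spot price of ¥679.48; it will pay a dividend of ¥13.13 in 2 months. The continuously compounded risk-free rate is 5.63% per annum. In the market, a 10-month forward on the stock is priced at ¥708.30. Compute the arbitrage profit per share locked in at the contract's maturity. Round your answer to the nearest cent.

PV(dividends) I = 13.13·e^(−0.0563·2/12) = 13.0074
Fair forward F* = (S − I)·e^(rT) = (679.48 − 13.0074)·e^0.046917 = 666.4726 × 1.048035 = 698.4866
Market ¥708.30 > fair 698.4866: forward overpriced → cash-and-carry (borrow at r, buy the stock and collect the dividends, short the forward).
Profit at T = |F_mkt − F*| = |708.30 − 698.4866| = ¥9.81 per share

¥9.81 per share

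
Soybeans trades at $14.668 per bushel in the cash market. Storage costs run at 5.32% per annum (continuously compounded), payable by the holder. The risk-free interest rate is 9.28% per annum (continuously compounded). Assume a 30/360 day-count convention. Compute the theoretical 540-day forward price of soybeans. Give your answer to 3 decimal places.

$18.259 per bushel

Net carry = r + u − y = 0.0928 + 0.0532 − 0.0000 = 0.1460
F = S·e^((r+u−y)T) = 14.668 · e^(0.1460 × 540/360) = 14.668 · e^0.219000
= 14.668 × 1.244831 = $18.259 per bushel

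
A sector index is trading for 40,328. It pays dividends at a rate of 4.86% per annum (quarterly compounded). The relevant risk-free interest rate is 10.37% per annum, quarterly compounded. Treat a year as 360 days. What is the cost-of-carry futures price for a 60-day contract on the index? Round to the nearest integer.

F = S · (1+r/4)^(4T) / (1+q/4)^(4T)
= 40328 × 1.017210 / 1.008084 = 40328 × 1.009053
F = 40,693

40,693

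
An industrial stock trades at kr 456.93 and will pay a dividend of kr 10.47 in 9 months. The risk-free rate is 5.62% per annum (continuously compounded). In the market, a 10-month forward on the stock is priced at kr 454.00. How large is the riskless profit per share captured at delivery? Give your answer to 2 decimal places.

kr 14.32 per share

PV(dividends) I = 10.47·e^(−0.0562·9/12) = 10.0379
Fair forward F* = (S − I)·e^(rT) = (456.93 − 10.0379)·e^0.046833 = 446.8921 × 1.047947 = 468.3192
Market kr 454.00 < fair 468.3192: forward underpriced → reverse cash-and-carry (short the stock, invest proceeds at r, pay the dividends, go long the forward).
Profit at T = |F_mkt − F*| = |454.00 − 468.3192| = kr 14.32 per share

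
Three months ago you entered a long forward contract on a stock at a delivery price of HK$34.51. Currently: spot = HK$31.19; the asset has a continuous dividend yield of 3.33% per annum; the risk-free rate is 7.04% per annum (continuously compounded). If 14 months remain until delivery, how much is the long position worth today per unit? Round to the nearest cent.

-HK$1.79

Current fair forward for the remaining 14 months: F = S·e^((r − q)·T), (r − q) = 0.0704 − 0.0333 = 0.0371
F = 31.19 · e^(0.0371 × 14/12) = 31.19 × 1.044234 = 32.5697
Value of long forward = (F − K)·e^(−rT) = (32.5697 − 34.51) · e^(−0.0704·14/12)
= -1.9403 × 0.921149 = -1.79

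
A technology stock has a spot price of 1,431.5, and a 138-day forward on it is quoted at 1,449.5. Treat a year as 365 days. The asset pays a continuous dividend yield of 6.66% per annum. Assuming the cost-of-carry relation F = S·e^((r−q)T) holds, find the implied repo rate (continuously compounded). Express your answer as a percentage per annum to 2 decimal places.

9.97%

From F = S·e^((r−q)T): (r − q) = ln(F/S)/T
ln(1449.5/1431.5) = ln(1.012574) = 0.012496
(r − q) = 0.012496 / (138/365) = 0.033051
r = ln(F/S)/T + q = 0.033051 + 0.0666 = 0.099651
r = 9.97%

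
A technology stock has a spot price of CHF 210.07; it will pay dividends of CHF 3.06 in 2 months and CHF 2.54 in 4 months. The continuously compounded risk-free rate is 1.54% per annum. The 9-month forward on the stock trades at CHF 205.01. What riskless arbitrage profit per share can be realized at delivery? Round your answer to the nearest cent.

PV(dividends) I = 3.06·e^(−0.0154·2/12) + 2.54·e^(−0.0154·4/12) = 5.5792
Fair forward F* = (S − I)·e^(rT) = (210.07 − 5.5792)·e^0.011550 = 204.4908 × 1.011617 = 206.8664
Market CHF 205.01 < fair 206.8664: forward underpriced → reverse cash-and-carry (short the stock, invest proceeds at r, pay the dividends, go long the forward).
Profit at T = |F_mkt − F*| = |205.01 − 206.8664| = CHF 1.86 per share

CHF 1.86 per share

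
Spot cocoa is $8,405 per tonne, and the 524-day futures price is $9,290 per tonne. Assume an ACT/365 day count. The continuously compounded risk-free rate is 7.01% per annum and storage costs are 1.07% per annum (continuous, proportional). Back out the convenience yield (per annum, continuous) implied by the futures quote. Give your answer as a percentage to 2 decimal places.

1.11%

F = S·e^((r+u−y)T) ⇒ (r+u−y) = ln(F/S)/T
ln(9290/8405) = 0.100112; /T ⇒ 0.069735
y = r + u − ln(F/S)/T = 0.0701 + 0.0107 − 0.069735 = 0.011065
y = 1.11%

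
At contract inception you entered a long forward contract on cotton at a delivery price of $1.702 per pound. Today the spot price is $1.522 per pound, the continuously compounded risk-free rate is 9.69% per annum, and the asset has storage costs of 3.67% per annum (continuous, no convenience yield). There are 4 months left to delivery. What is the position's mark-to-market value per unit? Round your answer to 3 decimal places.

-$0.107 per pound

Current fair forward for the remaining 4 months: F = S·e^((r + u)·T), (r + u) = 0.0969 + 0.0367 = 0.1336
F = 1.522 · e^(0.1336 × 4/12) = 1.522 × 1.045540 = 1.5913
Value of long forward = (F − K)·e^(−rT) = (1.5913 − 1.702) · e^(−0.0969·4/12)
= -0.1107 × 0.968216 = -0.107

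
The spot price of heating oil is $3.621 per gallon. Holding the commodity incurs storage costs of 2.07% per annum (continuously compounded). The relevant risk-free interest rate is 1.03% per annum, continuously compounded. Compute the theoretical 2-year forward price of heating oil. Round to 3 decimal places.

Net carry = r + u − y = 0.0103 + 0.0207 − 0.0000 = 0.0310
F = S·e^((r+u−y)T) = 3.621 · e^(0.0310 × 2) = 3.621 · e^0.062000
= 3.621 × 1.063962 = $3.853 per gallon

$3.853 per gallon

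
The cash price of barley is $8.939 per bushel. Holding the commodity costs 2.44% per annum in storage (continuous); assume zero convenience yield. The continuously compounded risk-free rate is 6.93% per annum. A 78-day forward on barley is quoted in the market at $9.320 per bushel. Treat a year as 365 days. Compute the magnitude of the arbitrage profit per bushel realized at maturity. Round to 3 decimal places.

$0.200 per bushel

Fair forward: F* = S·e^(carry·T), with carry = (r + u) = 0.0693 + 0.0244 = 0.0937
F* = 8.939 · e^(0.0937 × 78/365) = 8.939 · e^0.020024 = 8.939 × 1.020226 = $9.1198
Market $9.320 > fair $9.1198: forward overpriced → cash-and-carry (buy spot, short the forward).
At maturity, profit = |F_mkt − F*| = |9.320 − 9.1198| = $0.200 per bushel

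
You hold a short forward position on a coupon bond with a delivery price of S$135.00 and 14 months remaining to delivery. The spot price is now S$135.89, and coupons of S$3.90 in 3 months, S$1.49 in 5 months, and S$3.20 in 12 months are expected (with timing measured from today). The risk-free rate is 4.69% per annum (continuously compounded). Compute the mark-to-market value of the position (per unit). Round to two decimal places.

PV(remaining coupons) I = 3.90·e^(−0.0469·3/12) + 1.49·e^(−0.0469·5/12) + 3.20·e^(−0.0469·12/12) = 8.3691
Current forward F = (S − I)·e^(rT) = (135.89 − 8.3691)·e^(0.0469·14/12) = 127.5209 × 1.056241 = 134.6928
Value (long) = (F − K)·e^(−rT) = (134.6928 − 135.00) × 0.946753 = -0.2908
Short position value = −(long value) = S$0.29

S$0.29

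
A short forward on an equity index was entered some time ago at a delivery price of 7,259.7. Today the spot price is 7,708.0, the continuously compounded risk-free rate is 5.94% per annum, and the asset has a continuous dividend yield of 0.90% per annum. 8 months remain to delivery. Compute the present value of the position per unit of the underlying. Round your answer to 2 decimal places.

-684.06

Current fair forward for the remaining 8 months: F = S·e^((r − q)·T), (r − q) = 0.0594 − 0.0090 = 0.0504
F = 7708.0 · e^(0.0504 × 8/12) = 7708.0 × 1.03417086 = 7971.3890
Value of long forward = (F − K)·e^(−rT) = (7971.3890 − 7259.7) · e^(−0.0594·8/12)
= 711.6890 × 0.96117383 = 684.06
Short position value = −(long value) = -684.06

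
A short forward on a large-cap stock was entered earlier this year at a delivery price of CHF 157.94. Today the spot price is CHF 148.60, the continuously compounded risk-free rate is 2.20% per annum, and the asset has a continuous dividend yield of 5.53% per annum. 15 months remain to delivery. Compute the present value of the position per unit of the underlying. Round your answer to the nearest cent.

CHF 14.98

Current fair forward for the remaining 15 months: F = S·e^((r − q)·T), (r − q) = 0.0220 − 0.0553 = -0.0333
F = 148.60 · e^(-0.0333 × 15/12) = 148.60 × 0.959229 = 142.5414
Value of long forward = (F − K)·e^(−rT) = (142.5414 − 157.94) · e^(−0.0220·15/12)
= -15.3986 × 0.972875 = -14.98
Short position value = −(long value) = CHF 14.98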